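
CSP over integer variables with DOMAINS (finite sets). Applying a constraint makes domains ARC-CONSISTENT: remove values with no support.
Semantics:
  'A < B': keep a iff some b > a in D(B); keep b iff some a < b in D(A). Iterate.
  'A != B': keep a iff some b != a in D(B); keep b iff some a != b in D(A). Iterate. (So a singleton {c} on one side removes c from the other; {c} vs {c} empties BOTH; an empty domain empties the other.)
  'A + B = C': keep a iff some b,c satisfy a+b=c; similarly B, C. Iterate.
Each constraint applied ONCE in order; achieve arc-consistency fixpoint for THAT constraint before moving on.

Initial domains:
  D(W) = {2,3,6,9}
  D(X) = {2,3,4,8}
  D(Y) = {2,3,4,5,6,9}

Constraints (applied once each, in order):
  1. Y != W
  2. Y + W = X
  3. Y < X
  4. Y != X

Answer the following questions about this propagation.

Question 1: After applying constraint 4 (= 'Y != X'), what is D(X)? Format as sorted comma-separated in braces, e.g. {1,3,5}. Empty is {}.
Answer: {4,8}

Derivation:
Constraint 1 (Y != W) on D(Y)={2,3,4,5,6,9} D(W)={2,3,6,9}: no change
Constraint 2 (Y + W = X) on D(Y)={2,3,4,5,6,9} D(W)={2,3,6,9} D(X)={2,3,4,8}: Y {2,3,4,5,6,9}->{2,5,6}; W {2,3,6,9}->{2,3,6}; X {2,3,4,8}->{4,8}
Constraint 3 (Y < X) on D(Y)={2,5,6} D(X)={4,8}: no change
Constraint 4 (Y != X) on D(Y)={2,5,6} D(X)={4,8}: no change
So after constraint 4: D(X) = {4,8}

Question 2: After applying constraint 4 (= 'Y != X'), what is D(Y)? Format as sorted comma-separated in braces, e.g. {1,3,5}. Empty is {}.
Answer: {2,5,6}

Derivation:
Constraint 1 (Y != W) on D(Y)={2,3,4,5,6,9} D(W)={2,3,6,9}: no change
Constraint 2 (Y + W = X) on D(Y)={2,3,4,5,6,9} D(W)={2,3,6,9} D(X)={2,3,4,8}: Y {2,3,4,5,6,9}->{2,5,6}; W {2,3,6,9}->{2,3,6}; X {2,3,4,8}->{4,8}
Constraint 3 (Y < X) on D(Y)={2,5,6} D(X)={4,8}: no change
Constraint 4 (Y != X) on D(Y)={2,5,6} D(X)={4,8}: no change
So after constraint 4: D(Y) = {2,5,6}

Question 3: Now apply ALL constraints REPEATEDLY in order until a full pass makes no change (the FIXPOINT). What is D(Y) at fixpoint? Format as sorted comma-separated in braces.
Answer: {2,5,6}

Derivation:
pass 0 (initial): D(Y)={2,3,4,5,6,9}
pass 1: W {2,3,6,9}->{2,3,6}; X {2,3,4,8}->{4,8}; Y {2,3,4,5,6,9}->{2,5,6}
pass 2: no change
Fixpoint after 2 passes: D(Y) = {2,5,6}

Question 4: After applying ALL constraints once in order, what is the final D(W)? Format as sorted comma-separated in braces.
Constraint 1 (Y != W) on D(Y)={2,3,4,5,6,9} D(W)={2,3,6,9}: no change
Constraint 2 (Y + W = X) on D(Y)={2,3,4,5,6,9} D(W)={2,3,6,9} D(X)={2,3,4,8}: Y {2,3,4,5,6,9}->{2,5,6}; W {2,3,6,9}->{2,3,6}; X {2,3,4,8}->{4,8}
Constraint 3 (Y < X) on D(Y)={2,5,6} D(X)={4,8}: no change
Constraint 4 (Y != X) on D(Y)={2,5,6} D(X)={4,8}: no change
So after all 4 constraints: D(W) = {2,3,6}

Answer: {2,3,6}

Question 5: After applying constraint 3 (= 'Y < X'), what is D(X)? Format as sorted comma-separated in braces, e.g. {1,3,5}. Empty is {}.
Constraint 1 (Y != W) on D(Y)={2,3,4,5,6,9} D(W)={2,3,6,9}: no change
Constraint 2 (Y + W = X) on D(Y)={2,3,4,5,6,9} D(W)={2,3,6,9} D(X)={2,3,4,8}: Y {2,3,4,5,6,9}->{2,5,6}; W {2,3,6,9}->{2,3,6}; X {2,3,4,8}->{4,8}
Constraint 3 (Y < X) on D(Y)={2,5,6} D(X)={4,8}: no change
So after constraint 3: D(X) = {4,8}

Answer: {4,8}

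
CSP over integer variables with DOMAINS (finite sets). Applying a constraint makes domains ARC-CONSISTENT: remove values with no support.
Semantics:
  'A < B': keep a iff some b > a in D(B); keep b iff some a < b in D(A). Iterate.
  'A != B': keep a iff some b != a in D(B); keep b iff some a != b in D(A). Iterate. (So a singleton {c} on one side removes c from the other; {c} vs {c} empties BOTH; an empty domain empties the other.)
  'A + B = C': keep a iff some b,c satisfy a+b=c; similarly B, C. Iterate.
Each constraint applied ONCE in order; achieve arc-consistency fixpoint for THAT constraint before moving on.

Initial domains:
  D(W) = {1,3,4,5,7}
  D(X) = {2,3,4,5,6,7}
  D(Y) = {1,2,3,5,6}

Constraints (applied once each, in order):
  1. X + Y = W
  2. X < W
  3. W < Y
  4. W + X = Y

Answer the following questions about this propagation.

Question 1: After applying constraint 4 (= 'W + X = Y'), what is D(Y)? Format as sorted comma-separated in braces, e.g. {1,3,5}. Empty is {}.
Constraint 1 (X + Y = W) on D(X)={2,3,4,5,6,7} D(Y)={1,2,3,5,6} D(W)={1,3,4,5,7}: X {2,3,4,5,6,7}->{2,3,4,5,6}; Y {1,2,3,5,6}->{1,2,3,5}; W {1,3,4,5,7}->{3,4,5,7}
Constraint 2 (X < W) on D(X)={2,3,4,5,6} D(W)={3,4,5,7}: no change
Constraint 3 (W < Y) on D(W)={3,4,5,7} D(Y)={1,2,3,5}: W {3,4,5,7}->{3,4}; Y {1,2,3,5}->{5}
Constraint 4 (W + X = Y) on D(W)={3,4} D(X)={2,3,4,5,6} D(Y)={5}: W {3,4}->{3}; X {2,3,4,5,6}->{2}
So after constraint 4: D(Y) = {5}

Answer: {5}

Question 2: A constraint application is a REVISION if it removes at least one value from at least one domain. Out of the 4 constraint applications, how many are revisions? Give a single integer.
Answer: 3

Derivation:
Constraint 1 (X + Y = W) on D(X)={2,3,4,5,6,7} D(Y)={1,2,3,5,6} D(W)={1,3,4,5,7}: X {2,3,4,5,6,7}->{2,3,4,5,6}; Y {1,2,3,5,6}->{1,2,3,5}; W {1,3,4,5,7}->{3,4,5,7} => REVISION
Constraint 2 (X < W) on D(X)={2,3,4,5,6} D(W)={3,4,5,7}: no change => not a revision
Constraint 3 (W < Y) on D(W)={3,4,5,7} D(Y)={1,2,3,5}: W {3,4,5,7}->{3,4}; Y {1,2,3,5}->{5} => REVISION
Constraint 4 (W + X = Y) on D(W)={3,4} D(X)={2,3,4,5,6} D(Y)={5}: W {3,4}->{3}; X {2,3,4,5,6}->{2} => REVISION
Total revisions = 3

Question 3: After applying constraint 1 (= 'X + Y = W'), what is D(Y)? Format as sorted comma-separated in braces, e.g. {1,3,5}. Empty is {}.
Answer: {1,2,3,5}

Derivation:
Constraint 1 (X + Y = W) on D(X)={2,3,4,5,6,7} D(Y)={1,2,3,5,6} D(W)={1,3,4,5,7}: X {2,3,4,5,6,7}->{2,3,4,5,6}; Y {1,2,3,5,6}->{1,2,3,5}; W {1,3,4,5,7}->{3,4,5,7}
So after constraint 1: D(Y) = {1,2,3,5}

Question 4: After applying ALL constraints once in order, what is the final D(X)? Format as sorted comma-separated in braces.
Constraint 1 (X + Y = W) on D(X)={2,3,4,5,6,7} D(Y)={1,2,3,5,6} D(W)={1,3,4,5,7}: X {2,3,4,5,6,7}->{2,3,4,5,6}; Y {1,2,3,5,6}->{1,2,3,5}; W {1,3,4,5,7}->{3,4,5,7}
Constraint 2 (X < W) on D(X)={2,3,4,5,6} D(W)={3,4,5,7}: no change
Constraint 3 (W < Y) on D(W)={3,4,5,7} D(Y)={1,2,3,5}: W {3,4,5,7}->{3,4}; Y {1,2,3,5}->{5}
Constraint 4 (W + X = Y) on D(W)={3,4} D(X)={2,3,4,5,6} D(Y)={5}: W {3,4}->{3}; X {2,3,4,5,6}->{2}
So after all 4 constraints: D(X) = {2}

Answer: {2}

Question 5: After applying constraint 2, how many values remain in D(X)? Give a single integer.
Constraint 1 (X + Y = W) on D(X)={2,3,4,5,6,7} D(Y)={1,2,3,5,6} D(W)={1,3,4,5,7}: X {2,3,4,5,6,7}->{2,3,4,5,6}; Y {1,2,3,5,6}->{1,2,3,5}; W {1,3,4,5,7}->{3,4,5,7}
Constraint 2 (X < W) on D(X)={2,3,4,5,6} D(W)={3,4,5,7}: no change
So after constraint 2: D(X)={2,3,4,5,6}, size = 5

Answer: 5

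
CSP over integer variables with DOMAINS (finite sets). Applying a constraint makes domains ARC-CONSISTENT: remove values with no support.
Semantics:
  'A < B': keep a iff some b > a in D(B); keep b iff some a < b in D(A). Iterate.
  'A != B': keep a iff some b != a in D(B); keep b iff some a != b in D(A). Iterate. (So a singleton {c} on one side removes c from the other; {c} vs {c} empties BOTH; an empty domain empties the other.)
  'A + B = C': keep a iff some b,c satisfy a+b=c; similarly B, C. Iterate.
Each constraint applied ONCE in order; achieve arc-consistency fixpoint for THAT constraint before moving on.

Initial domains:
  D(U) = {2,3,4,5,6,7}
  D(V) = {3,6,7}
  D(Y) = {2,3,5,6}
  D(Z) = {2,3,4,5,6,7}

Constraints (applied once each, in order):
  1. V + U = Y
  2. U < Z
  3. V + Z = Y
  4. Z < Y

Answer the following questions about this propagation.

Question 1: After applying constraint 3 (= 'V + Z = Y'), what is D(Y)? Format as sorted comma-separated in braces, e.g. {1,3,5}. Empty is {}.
Answer: {6}

Derivation:
Constraint 1 (V + U = Y) on D(V)={3,6,7} D(U)={2,3,4,5,6,7} D(Y)={2,3,5,6}: V {3,6,7}->{3}; U {2,3,4,5,6,7}->{2,3}; Y {2,3,5,6}->{5,6}
Constraint 2 (U < Z) on D(U)={2,3} D(Z)={2,3,4,5,6,7}: Z {2,3,4,5,6,7}->{3,4,5,6,7}
Constraint 3 (V + Z = Y) on D(V)={3} D(Z)={3,4,5,6,7} D(Y)={5,6}: Z {3,4,5,6,7}->{3}; Y {5,6}->{6}
So after constraint 3: D(Y) = {6}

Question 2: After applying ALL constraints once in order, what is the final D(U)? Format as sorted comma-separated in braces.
Constraint 1 (V + U = Y) on D(V)={3,6,7} D(U)={2,3,4,5,6,7} D(Y)={2,3,5,6}: V {3,6,7}->{3}; U {2,3,4,5,6,7}->{2,3}; Y {2,3,5,6}->{5,6}
Constraint 2 (U < Z) on D(U)={2,3} D(Z)={2,3,4,5,6,7}: Z {2,3,4,5,6,7}->{3,4,5,6,7}
Constraint 3 (V + Z = Y) on D(V)={3} D(Z)={3,4,5,6,7} D(Y)={5,6}: Z {3,4,5,6,7}->{3}; Y {5,6}->{6}
Constraint 4 (Z < Y) on D(Z)={3} D(Y)={6}: no change
So after all 4 constraints: D(U) = {2,3}

Answer: {2,3}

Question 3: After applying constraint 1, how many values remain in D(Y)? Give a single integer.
Answer: 2

Derivation:
Constraint 1 (V + U = Y) on D(V)={3,6,7} D(U)={2,3,4,5,6,7} D(Y)={2,3,5,6}: V {3,6,7}->{3}; U {2,3,4,5,6,7}->{2,3}; Y {2,3,5,6}->{5,6}
So after constraint 1: D(Y)={5,6}, size = 2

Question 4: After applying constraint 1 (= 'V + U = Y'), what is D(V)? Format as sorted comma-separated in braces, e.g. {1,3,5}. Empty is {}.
Answer: {3}

Derivation:
Constraint 1 (V + U = Y) on D(V)={3,6,7} D(U)={2,3,4,5,6,7} D(Y)={2,3,5,6}: V {3,6,7}->{3}; U {2,3,4,5,6,7}->{2,3}; Y {2,3,5,6}->{5,6}
So after constraint 1: D(V) = {3}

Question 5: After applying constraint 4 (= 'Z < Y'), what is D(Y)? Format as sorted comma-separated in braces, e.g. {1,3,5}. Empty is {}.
Constraint 1 (V + U = Y) on D(V)={3,6,7} D(U)={2,3,4,5,6,7} D(Y)={2,3,5,6}: V {3,6,7}->{3}; U {2,3,4,5,6,7}->{2,3}; Y {2,3,5,6}->{5,6}
Constraint 2 (U < Z) on D(U)={2,3} D(Z)={2,3,4,5,6,7}: Z {2,3,4,5,6,7}->{3,4,5,6,7}
Constraint 3 (V + Z = Y) on D(V)={3} D(Z)={3,4,5,6,7} D(Y)={5,6}: Z {3,4,5,6,7}->{3}; Y {5,6}->{6}
Constraint 4 (Z < Y) on D(Z)={3} D(Y)={6}: no change
So after constraint 4: D(Y) = {6}

Answer: {6}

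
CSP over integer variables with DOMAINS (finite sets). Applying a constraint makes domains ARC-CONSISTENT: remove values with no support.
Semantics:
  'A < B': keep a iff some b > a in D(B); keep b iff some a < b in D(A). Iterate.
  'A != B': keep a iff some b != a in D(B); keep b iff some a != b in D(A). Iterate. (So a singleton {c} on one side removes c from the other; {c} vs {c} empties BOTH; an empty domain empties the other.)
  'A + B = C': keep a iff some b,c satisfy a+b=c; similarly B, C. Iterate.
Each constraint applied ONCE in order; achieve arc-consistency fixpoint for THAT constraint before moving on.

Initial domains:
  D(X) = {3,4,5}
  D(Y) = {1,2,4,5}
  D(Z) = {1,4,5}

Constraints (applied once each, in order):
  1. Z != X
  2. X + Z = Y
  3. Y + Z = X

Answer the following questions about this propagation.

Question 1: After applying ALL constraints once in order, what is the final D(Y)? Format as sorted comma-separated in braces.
Answer: {}

Derivation:
Constraint 1 (Z != X) on D(Z)={1,4,5} D(X)={3,4,5}: no change
Constraint 2 (X + Z = Y) on D(X)={3,4,5} D(Z)={1,4,5} D(Y)={1,2,4,5}: X {3,4,5}->{3,4}; Z {1,4,5}->{1}; Y {1,2,4,5}->{4,5}
Constraint 3 (Y + Z = X) on D(Y)={4,5} D(Z)={1} D(X)={3,4}: Y {4,5}->{}; Z {1}->{}; X {3,4}->{}
So after all 3 constraints: D(Y) = {}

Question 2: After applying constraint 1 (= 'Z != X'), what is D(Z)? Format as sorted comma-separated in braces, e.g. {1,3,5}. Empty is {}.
Constraint 1 (Z != X) on D(Z)={1,4,5} D(X)={3,4,5}: no change
So after constraint 1: D(Z) = {1,4,5}

Answer: {1,4,5}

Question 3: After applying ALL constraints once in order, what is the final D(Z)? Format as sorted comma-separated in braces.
Answer: {}

Derivation:
Constraint 1 (Z != X) on D(Z)={1,4,5} D(X)={3,4,5}: no change
Constraint 2 (X + Z = Y) on D(X)={3,4,5} D(Z)={1,4,5} D(Y)={1,2,4,5}: X {3,4,5}->{3,4}; Z {1,4,5}->{1}; Y {1,2,4,5}->{4,5}
Constraint 3 (Y + Z = X) on D(Y)={4,5} D(Z)={1} D(X)={3,4}: Y {4,5}->{}; Z {1}->{}; X {3,4}->{}
So after all 3 constraints: D(Z) = {}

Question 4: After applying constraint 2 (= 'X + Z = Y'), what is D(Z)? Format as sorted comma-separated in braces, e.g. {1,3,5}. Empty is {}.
Constraint 1 (Z != X) on D(Z)={1,4,5} D(X)={3,4,5}: no change
Constraint 2 (X + Z = Y) on D(X)={3,4,5} D(Z)={1,4,5} D(Y)={1,2,4,5}: X {3,4,5}->{3,4}; Z {1,4,5}->{1}; Y {1,2,4,5}->{4,5}
So after constraint 2: D(Z) = {1}

Answer: {1}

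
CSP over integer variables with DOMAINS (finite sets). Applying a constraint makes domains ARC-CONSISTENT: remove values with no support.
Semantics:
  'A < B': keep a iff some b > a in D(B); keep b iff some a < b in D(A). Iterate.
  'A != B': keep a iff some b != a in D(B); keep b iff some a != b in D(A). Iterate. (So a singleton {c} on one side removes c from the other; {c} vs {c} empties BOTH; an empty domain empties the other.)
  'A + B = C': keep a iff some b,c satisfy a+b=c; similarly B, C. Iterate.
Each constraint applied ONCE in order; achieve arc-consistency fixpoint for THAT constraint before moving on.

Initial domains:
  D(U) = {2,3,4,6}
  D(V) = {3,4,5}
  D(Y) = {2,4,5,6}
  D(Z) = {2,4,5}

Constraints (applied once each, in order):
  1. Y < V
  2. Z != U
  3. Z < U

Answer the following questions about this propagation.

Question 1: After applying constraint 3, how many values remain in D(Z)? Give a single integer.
Answer: 3

Derivation:
Constraint 1 (Y < V) on D(Y)={2,4,5,6} D(V)={3,4,5}: Y {2,4,5,6}->{2,4}
Constraint 2 (Z != U) on D(Z)={2,4,5} D(U)={2,3,4,6}: no change
Constraint 3 (Z < U) on D(Z)={2,4,5} D(U)={2,3,4,6}: U {2,3,4,6}->{3,4,6}
So after constraint 3: D(Z)={2,4,5}, size = 3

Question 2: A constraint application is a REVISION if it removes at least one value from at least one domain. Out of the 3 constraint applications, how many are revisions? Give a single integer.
Constraint 1 (Y < V) on D(Y)={2,4,5,6} D(V)={3,4,5}: Y {2,4,5,6}->{2,4} => REVISION
Constraint 2 (Z != U) on D(Z)={2,4,5} D(U)={2,3,4,6}: no change => not a revision
Constraint 3 (Z < U) on D(Z)={2,4,5} D(U)={2,3,4,6}: U {2,3,4,6}->{3,4,6} => REVISION
Total revisions = 2

Answer: 2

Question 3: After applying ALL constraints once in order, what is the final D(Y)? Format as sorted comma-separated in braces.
Constraint 1 (Y < V) on D(Y)={2,4,5,6} D(V)={3,4,5}: Y {2,4,5,6}->{2,4}
Constraint 2 (Z != U) on D(Z)={2,4,5} D(U)={2,3,4,6}: no change
Constraint 3 (Z < U) on D(Z)={2,4,5} D(U)={2,3,4,6}: U {2,3,4,6}->{3,4,6}
So after all 3 constraints: D(Y) = {2,4}

Answer: {2,4}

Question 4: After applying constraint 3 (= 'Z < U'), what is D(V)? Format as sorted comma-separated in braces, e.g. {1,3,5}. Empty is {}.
Answer: {3,4,5}

Derivation:
Constraint 1 (Y < V) on D(Y)={2,4,5,6} D(V)={3,4,5}: Y {2,4,5,6}->{2,4}
Constraint 2 (Z != U) on D(Z)={2,4,5} D(U)={2,3,4,6}: no change
Constraint 3 (Z < U) on D(Z)={2,4,5} D(U)={2,3,4,6}: U {2,3,4,6}->{3,4,6}
So after constraint 3: D(V) = {3,4,5}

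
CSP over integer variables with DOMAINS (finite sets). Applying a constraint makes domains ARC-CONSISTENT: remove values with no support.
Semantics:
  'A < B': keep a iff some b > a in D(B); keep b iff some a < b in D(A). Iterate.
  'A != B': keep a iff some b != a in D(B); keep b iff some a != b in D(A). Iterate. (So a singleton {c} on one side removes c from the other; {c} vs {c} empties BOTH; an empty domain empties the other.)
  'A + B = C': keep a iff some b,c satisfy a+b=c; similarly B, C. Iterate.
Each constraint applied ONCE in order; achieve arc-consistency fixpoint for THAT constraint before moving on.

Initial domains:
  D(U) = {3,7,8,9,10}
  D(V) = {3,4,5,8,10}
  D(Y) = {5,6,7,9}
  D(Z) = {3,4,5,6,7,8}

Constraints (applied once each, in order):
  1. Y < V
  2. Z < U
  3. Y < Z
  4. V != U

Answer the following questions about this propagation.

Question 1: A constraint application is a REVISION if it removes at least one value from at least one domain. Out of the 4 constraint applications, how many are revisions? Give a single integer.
Answer: 3

Derivation:
Constraint 1 (Y < V) on D(Y)={5,6,7,9} D(V)={3,4,5,8,10}: V {3,4,5,8,10}->{8,10} => REVISION
Constraint 2 (Z < U) on D(Z)={3,4,5,6,7,8} D(U)={3,7,8,9,10}: U {3,7,8,9,10}->{7,8,9,10} => REVISION
Constraint 3 (Y < Z) on D(Y)={5,6,7,9} D(Z)={3,4,5,6,7,8}: Y {5,6,7,9}->{5,6,7}; Z {3,4,5,6,7,8}->{6,7,8} => REVISION
Constraint 4 (V != U) on D(V)={8,10} D(U)={7,8,9,10}: no change => not a revision
Total revisions = 3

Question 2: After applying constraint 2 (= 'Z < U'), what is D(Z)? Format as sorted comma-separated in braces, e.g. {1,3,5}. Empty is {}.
Answer: {3,4,5,6,7,8}

Derivation:
Constraint 1 (Y < V) on D(Y)={5,6,7,9} D(V)={3,4,5,8,10}: V {3,4,5,8,10}->{8,10}
Constraint 2 (Z < U) on D(Z)={3,4,5,6,7,8} D(U)={3,7,8,9,10}: U {3,7,8,9,10}->{7,8,9,10}
So after constraint 2: D(Z) = {3,4,5,6,7,8}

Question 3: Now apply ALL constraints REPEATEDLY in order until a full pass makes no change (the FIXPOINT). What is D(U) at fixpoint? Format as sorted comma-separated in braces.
Answer: {7,8,9,10}

Derivation:
pass 0 (initial): D(U)={3,7,8,9,10}
pass 1: U {3,7,8,9,10}->{7,8,9,10}; V {3,4,5,8,10}->{8,10}; Y {5,6,7,9}->{5,6,7}; Z {3,4,5,6,7,8}->{6,7,8}
pass 2: no change
Fixpoint after 2 passes: D(U) = {7,8,9,10}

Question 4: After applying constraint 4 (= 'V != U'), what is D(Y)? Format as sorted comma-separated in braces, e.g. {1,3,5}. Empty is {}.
Answer: {5,6,7}

Derivation:
Constraint 1 (Y < V) on D(Y)={5,6,7,9} D(V)={3,4,5,8,10}: V {3,4,5,8,10}->{8,10}
Constraint 2 (Z < U) on D(Z)={3,4,5,6,7,8} D(U)={3,7,8,9,10}: U {3,7,8,9,10}->{7,8,9,10}
Constraint 3 (Y < Z) on D(Y)={5,6,7,9} D(Z)={3,4,5,6,7,8}: Y {5,6,7,9}->{5,6,7}; Z {3,4,5,6,7,8}->{6,7,8}
Constraint 4 (V != U) on D(V)={8,10} D(U)={7,8,9,10}: no change
So after constraint 4: D(Y) = {5,6,7}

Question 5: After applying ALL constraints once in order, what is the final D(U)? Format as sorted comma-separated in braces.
Answer: {7,8,9,10}

Derivation:
Constraint 1 (Y < V) on D(Y)={5,6,7,9} D(V)={3,4,5,8,10}: V {3,4,5,8,10}->{8,10}
Constraint 2 (Z < U) on D(Z)={3,4,5,6,7,8} D(U)={3,7,8,9,10}: U {3,7,8,9,10}->{7,8,9,10}
Constraint 3 (Y < Z) on D(Y)={5,6,7,9} D(Z)={3,4,5,6,7,8}: Y {5,6,7,9}->{5,6,7}; Z {3,4,5,6,7,8}->{6,7,8}
Constraint 4 (V != U) on D(V)={8,10} D(U)={7,8,9,10}: no change
So after all 4 constraints: D(U) = {7,8,9,10}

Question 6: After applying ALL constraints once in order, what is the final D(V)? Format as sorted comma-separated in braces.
Answer: {8,10}

Derivation:
Constraint 1 (Y < V) on D(Y)={5,6,7,9} D(V)={3,4,5,8,10}: V {3,4,5,8,10}->{8,10}
Constraint 2 (Z < U) on D(Z)={3,4,5,6,7,8} D(U)={3,7,8,9,10}: U {3,7,8,9,10}->{7,8,9,10}
Constraint 3 (Y < Z) on D(Y)={5,6,7,9} D(Z)={3,4,5,6,7,8}: Y {5,6,7,9}->{5,6,7}; Z {3,4,5,6,7,8}->{6,7,8}
Constraint 4 (V != U) on D(V)={8,10} D(U)={7,8,9,10}: no change
So after all 4 constraints: D(V) = {8,10}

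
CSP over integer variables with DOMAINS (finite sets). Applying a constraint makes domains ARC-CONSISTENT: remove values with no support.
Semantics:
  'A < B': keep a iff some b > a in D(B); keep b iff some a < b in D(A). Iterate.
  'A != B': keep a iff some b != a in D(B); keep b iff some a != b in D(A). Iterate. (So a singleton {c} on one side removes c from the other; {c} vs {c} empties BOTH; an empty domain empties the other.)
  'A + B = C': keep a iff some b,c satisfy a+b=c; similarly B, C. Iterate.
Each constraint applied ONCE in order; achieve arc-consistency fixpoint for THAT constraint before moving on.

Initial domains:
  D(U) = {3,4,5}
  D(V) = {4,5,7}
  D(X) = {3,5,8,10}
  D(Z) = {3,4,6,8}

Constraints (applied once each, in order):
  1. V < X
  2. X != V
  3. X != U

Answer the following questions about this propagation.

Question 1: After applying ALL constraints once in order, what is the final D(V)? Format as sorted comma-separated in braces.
Answer: {4,5,7}

Derivation:
Constraint 1 (V < X) on D(V)={4,5,7} D(X)={3,5,8,10}: X {3,5,8,10}->{5,8,10}
Constraint 2 (X != V) on D(X)={5,8,10} D(V)={4,5,7}: no change
Constraint 3 (X != U) on D(X)={5,8,10} D(U)={3,4,5}: no change
So after all 3 constraints: D(V) = {4,5,7}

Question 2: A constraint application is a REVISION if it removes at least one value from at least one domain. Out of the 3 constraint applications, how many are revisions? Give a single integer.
Answer: 1

Derivation:
Constraint 1 (V < X) on D(V)={4,5,7} D(X)={3,5,8,10}: X {3,5,8,10}->{5,8,10} => REVISION
Constraint 2 (X != V) on D(X)={5,8,10} D(V)={4,5,7}: no change => not a revision
Constraint 3 (X != U) on D(X)={5,8,10} D(U)={3,4,5}: no change => not a revision
Total revisions = 1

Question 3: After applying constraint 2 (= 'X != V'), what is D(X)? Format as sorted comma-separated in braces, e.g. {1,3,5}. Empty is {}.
Constraint 1 (V < X) on D(V)={4,5,7} D(X)={3,5,8,10}: X {3,5,8,10}->{5,8,10}
Constraint 2 (X != V) on D(X)={5,8,10} D(V)={4,5,7}: no change
So after constraint 2: D(X) = {5,8,10}

Answer: {5,8,10}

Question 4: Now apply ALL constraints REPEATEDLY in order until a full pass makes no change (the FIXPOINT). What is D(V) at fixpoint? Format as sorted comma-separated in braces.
pass 0 (initial): D(V)={4,5,7}
pass 1: X {3,5,8,10}->{5,8,10}
pass 2: no change
Fixpoint after 2 passes: D(V) = {4,5,7}

Answer: {4,5,7}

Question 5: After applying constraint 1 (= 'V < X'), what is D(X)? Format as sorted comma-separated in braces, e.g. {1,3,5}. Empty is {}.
Answer: {5,8,10}

Derivation:
Constraint 1 (V < X) on D(V)={4,5,7} D(X)={3,5,8,10}: X {3,5,8,10}->{5,8,10}
So after constraint 1: D(X) = {5,8,10}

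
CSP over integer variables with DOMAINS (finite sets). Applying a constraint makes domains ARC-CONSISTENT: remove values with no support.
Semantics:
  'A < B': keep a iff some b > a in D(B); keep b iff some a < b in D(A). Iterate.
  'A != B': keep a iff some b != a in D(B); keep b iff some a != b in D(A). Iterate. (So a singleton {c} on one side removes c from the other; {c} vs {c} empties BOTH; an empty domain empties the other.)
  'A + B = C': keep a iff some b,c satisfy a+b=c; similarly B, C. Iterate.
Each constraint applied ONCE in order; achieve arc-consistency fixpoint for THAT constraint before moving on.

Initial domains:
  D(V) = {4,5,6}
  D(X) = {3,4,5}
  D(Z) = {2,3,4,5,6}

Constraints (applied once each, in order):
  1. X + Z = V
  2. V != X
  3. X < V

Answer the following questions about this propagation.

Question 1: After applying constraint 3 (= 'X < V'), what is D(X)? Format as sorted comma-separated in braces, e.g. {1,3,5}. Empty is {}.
Constraint 1 (X + Z = V) on D(X)={3,4,5} D(Z)={2,3,4,5,6} D(V)={4,5,6}: X {3,4,5}->{3,4}; Z {2,3,4,5,6}->{2,3}; V {4,5,6}->{5,6}
Constraint 2 (V != X) on D(V)={5,6} D(X)={3,4}: no change
Constraint 3 (X < V) on D(X)={3,4} D(V)={5,6}: no change
So after constraint 3: D(X) = {3,4}

Answer: {3,4}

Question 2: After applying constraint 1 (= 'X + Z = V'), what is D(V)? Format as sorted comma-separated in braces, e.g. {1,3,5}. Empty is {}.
Constraint 1 (X + Z = V) on D(X)={3,4,5} D(Z)={2,3,4,5,6} D(V)={4,5,6}: X {3,4,5}->{3,4}; Z {2,3,4,5,6}->{2,3}; V {4,5,6}->{5,6}
So after constraint 1: D(V) = {5,6}

Answer: {5,6}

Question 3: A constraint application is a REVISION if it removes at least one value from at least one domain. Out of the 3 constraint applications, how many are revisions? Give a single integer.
Constraint 1 (X + Z = V) on D(X)={3,4,5} D(Z)={2,3,4,5,6} D(V)={4,5,6}: X {3,4,5}->{3,4}; Z {2,3,4,5,6}->{2,3}; V {4,5,6}->{5,6} => REVISION
Constraint 2 (V != X) on D(V)={5,6} D(X)={3,4}: no change => not a revision
Constraint 3 (X < V) on D(X)={3,4} D(V)={5,6}: no change => not a revision
Total revisions = 1

Answer: 1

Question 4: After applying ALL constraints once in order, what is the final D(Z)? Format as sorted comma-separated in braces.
Constraint 1 (X + Z = V) on D(X)={3,4,5} D(Z)={2,3,4,5,6} D(V)={4,5,6}: X {3,4,5}->{3,4}; Z {2,3,4,5,6}->{2,3}; V {4,5,6}->{5,6}
Constraint 2 (V != X) on D(V)={5,6} D(X)={3,4}: no change
Constraint 3 (X < V) on D(X)={3,4} D(V)={5,6}: no change
So after all 3 constraints: D(Z) = {2,3}

Answer: {2,3}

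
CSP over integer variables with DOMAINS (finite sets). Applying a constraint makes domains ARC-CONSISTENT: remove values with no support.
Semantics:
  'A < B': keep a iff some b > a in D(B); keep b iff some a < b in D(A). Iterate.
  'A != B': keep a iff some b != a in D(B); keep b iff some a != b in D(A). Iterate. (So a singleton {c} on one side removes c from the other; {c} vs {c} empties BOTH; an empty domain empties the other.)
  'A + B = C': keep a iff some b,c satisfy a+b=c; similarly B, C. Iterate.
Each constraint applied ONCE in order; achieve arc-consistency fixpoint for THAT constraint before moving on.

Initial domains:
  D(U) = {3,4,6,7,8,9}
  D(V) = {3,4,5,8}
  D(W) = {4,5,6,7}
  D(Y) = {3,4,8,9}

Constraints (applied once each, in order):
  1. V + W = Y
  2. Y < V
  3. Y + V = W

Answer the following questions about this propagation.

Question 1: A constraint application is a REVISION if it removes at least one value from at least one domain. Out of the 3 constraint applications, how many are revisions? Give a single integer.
Answer: 3

Derivation:
Constraint 1 (V + W = Y) on D(V)={3,4,5,8} D(W)={4,5,6,7} D(Y)={3,4,8,9}: V {3,4,5,8}->{3,4,5}; W {4,5,6,7}->{4,5,6}; Y {3,4,8,9}->{8,9} => REVISION
Constraint 2 (Y < V) on D(Y)={8,9} D(V)={3,4,5}: Y {8,9}->{}; V {3,4,5}->{} => REVISION
Constraint 3 (Y + V = W) on D(Y)={} D(V)={} D(W)={4,5,6}: W {4,5,6}->{} => REVISION
Total revisions = 3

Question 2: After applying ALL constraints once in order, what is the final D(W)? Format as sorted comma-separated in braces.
Answer: {}

Derivation:
Constraint 1 (V + W = Y) on D(V)={3,4,5,8} D(W)={4,5,6,7} D(Y)={3,4,8,9}: V {3,4,5,8}->{3,4,5}; W {4,5,6,7}->{4,5,6}; Y {3,4,8,9}->{8,9}
Constraint 2 (Y < V) on D(Y)={8,9} D(V)={3,4,5}: Y {8,9}->{}; V {3,4,5}->{}
Constraint 3 (Y + V = W) on D(Y)={} D(V)={} D(W)={4,5,6}: W {4,5,6}->{}
So after all 3 constraints: D(W) = {}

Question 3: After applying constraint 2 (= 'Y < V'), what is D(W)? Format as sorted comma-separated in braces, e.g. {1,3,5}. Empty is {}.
Answer: {4,5,6}

Derivation:
Constraint 1 (V + W = Y) on D(V)={3,4,5,8} D(W)={4,5,6,7} D(Y)={3,4,8,9}: V {3,4,5,8}->{3,4,5}; W {4,5,6,7}->{4,5,6}; Y {3,4,8,9}->{8,9}
Constraint 2 (Y < V) on D(Y)={8,9} D(V)={3,4,5}: Y {8,9}->{}; V {3,4,5}->{}
So after constraint 2: D(W) = {4,5,6}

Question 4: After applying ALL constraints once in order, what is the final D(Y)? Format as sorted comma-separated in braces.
Constraint 1 (V + W = Y) on D(V)={3,4,5,8} D(W)={4,5,6,7} D(Y)={3,4,8,9}: V {3,4,5,8}->{3,4,5}; W {4,5,6,7}->{4,5,6}; Y {3,4,8,9}->{8,9}
Constraint 2 (Y < V) on D(Y)={8,9} D(V)={3,4,5}: Y {8,9}->{}; V {3,4,5}->{}
Constraint 3 (Y + V = W) on D(Y)={} D(V)={} D(W)={4,5,6}: W {4,5,6}->{}
So after all 3 constraints: D(Y) = {}

Answer: {}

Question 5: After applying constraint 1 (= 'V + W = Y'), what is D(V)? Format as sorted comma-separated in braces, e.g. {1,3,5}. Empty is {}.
Constraint 1 (V + W = Y) on D(V)={3,4,5,8} D(W)={4,5,6,7} D(Y)={3,4,8,9}: V {3,4,5,8}->{3,4,5}; W {4,5,6,7}->{4,5,6}; Y {3,4,8,9}->{8,9}
So after constraint 1: D(V) = {3,4,5}

Answer: {3,4,5}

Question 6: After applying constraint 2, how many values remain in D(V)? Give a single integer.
Answer: 0

Derivation:
Constraint 1 (V + W = Y) on D(V)={3,4,5,8} D(W)={4,5,6,7} D(Y)={3,4,8,9}: V {3,4,5,8}->{3,4,5}; W {4,5,6,7}->{4,5,6}; Y {3,4,8,9}->{8,9}
Constraint 2 (Y < V) on D(Y)={8,9} D(V)={3,4,5}: Y {8,9}->{}; V {3,4,5}->{}
So after constraint 2: D(V)={}, size = 0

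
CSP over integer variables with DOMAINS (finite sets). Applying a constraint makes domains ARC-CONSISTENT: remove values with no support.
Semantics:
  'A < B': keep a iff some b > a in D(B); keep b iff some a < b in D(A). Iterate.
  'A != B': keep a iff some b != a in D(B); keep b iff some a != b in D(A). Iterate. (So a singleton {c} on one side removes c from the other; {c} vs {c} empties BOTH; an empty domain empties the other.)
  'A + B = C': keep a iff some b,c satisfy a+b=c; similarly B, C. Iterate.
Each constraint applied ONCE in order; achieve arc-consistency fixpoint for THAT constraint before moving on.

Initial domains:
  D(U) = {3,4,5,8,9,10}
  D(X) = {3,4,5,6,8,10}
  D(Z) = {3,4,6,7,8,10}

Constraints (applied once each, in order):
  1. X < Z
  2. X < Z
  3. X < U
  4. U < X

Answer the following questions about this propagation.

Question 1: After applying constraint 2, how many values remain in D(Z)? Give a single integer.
Answer: 5

Derivation:
Constraint 1 (X < Z) on D(X)={3,4,5,6,8,10} D(Z)={3,4,6,7,8,10}: X {3,4,5,6,8,10}->{3,4,5,6,8}; Z {3,4,6,7,8,10}->{4,6,7,8,10}
Constraint 2 (X < Z) on D(X)={3,4,5,6,8} D(Z)={4,6,7,8,10}: no change
So after constraint 2: D(Z)={4,6,7,8,10}, size = 5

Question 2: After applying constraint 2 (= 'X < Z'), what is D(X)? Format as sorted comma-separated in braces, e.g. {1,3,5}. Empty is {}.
Answer: {3,4,5,6,8}

Derivation:
Constraint 1 (X < Z) on D(X)={3,4,5,6,8,10} D(Z)={3,4,6,7,8,10}: X {3,4,5,6,8,10}->{3,4,5,6,8}; Z {3,4,6,7,8,10}->{4,6,7,8,10}
Constraint 2 (X < Z) on D(X)={3,4,5,6,8} D(Z)={4,6,7,8,10}: no change
So after constraint 2: D(X) = {3,4,5,6,8}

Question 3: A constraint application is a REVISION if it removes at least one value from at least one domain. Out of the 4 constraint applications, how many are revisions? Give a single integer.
Answer: 3

Derivation:
Constraint 1 (X < Z) on D(X)={3,4,5,6,8,10} D(Z)={3,4,6,7,8,10}: X {3,4,5,6,8,10}->{3,4,5,6,8}; Z {3,4,6,7,8,10}->{4,6,7,8,10} => REVISION
Constraint 2 (X < Z) on D(X)={3,4,5,6,8} D(Z)={4,6,7,8,10}: no change => not a revision
Constraint 3 (X < U) on D(X)={3,4,5,6,8} D(U)={3,4,5,8,9,10}: U {3,4,5,8,9,10}->{4,5,8,9,10} => REVISION
Constraint 4 (U < X) on D(U)={4,5,8,9,10} D(X)={3,4,5,6,8}: U {4,5,8,9,10}->{4,5}; X {3,4,5,6,8}->{5,6,8} => REVISION
Total revisions = 3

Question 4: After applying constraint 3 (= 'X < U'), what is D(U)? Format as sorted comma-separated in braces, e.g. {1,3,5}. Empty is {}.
Answer: {4,5,8,9,10}

Derivation:
Constraint 1 (X < Z) on D(X)={3,4,5,6,8,10} D(Z)={3,4,6,7,8,10}: X {3,4,5,6,8,10}->{3,4,5,6,8}; Z {3,4,6,7,8,10}->{4,6,7,8,10}
Constraint 2 (X < Z) on D(X)={3,4,5,6,8} D(Z)={4,6,7,8,10}: no change
Constraint 3 (X < U) on D(X)={3,4,5,6,8} D(U)={3,4,5,8,9,10}: U {3,4,5,8,9,10}->{4,5,8,9,10}
So after constraint 3: D(U) = {4,5,8,9,10}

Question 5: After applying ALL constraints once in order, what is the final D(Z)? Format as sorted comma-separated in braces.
Constraint 1 (X < Z) on D(X)={3,4,5,6,8,10} D(Z)={3,4,6,7,8,10}: X {3,4,5,6,8,10}->{3,4,5,6,8}; Z {3,4,6,7,8,10}->{4,6,7,8,10}
Constraint 2 (X < Z) on D(X)={3,4,5,6,8} D(Z)={4,6,7,8,10}: no change
Constraint 3 (X < U) on D(X)={3,4,5,6,8} D(U)={3,4,5,8,9,10}: U {3,4,5,8,9,10}->{4,5,8,9,10}
Constraint 4 (U < X) on D(U)={4,5,8,9,10} D(X)={3,4,5,6,8}: U {4,5,8,9,10}->{4,5}; X {3,4,5,6,8}->{5,6,8}
So after all 4 constraints: D(Z) = {4,6,7,8,10}

Answer: {4,6,7,8,10}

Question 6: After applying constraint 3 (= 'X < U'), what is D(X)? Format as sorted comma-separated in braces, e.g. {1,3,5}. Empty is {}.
Constraint 1 (X < Z) on D(X)={3,4,5,6,8,10} D(Z)={3,4,6,7,8,10}: X {3,4,5,6,8,10}->{3,4,5,6,8}; Z {3,4,6,7,8,10}->{4,6,7,8,10}
Constraint 2 (X < Z) on D(X)={3,4,5,6,8} D(Z)={4,6,7,8,10}: no change
Constraint 3 (X < U) on D(X)={3,4,5,6,8} D(U)={3,4,5,8,9,10}: U {3,4,5,8,9,10}->{4,5,8,9,10}
So after constraint 3: D(X) = {3,4,5,6,8}

Answer: {3,4,5,6,8}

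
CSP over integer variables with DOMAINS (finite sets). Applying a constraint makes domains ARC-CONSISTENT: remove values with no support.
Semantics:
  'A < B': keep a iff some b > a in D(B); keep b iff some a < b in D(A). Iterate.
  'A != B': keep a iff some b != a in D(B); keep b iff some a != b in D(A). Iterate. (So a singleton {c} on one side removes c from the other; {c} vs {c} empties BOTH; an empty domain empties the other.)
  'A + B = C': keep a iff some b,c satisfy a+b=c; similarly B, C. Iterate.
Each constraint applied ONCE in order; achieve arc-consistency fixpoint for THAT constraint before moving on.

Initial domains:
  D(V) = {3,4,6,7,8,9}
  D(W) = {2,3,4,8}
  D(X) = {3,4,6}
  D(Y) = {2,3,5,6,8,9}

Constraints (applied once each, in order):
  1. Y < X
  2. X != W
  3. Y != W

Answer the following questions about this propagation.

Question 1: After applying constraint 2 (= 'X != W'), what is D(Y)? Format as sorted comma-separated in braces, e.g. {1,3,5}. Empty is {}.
Constraint 1 (Y < X) on D(Y)={2,3,5,6,8,9} D(X)={3,4,6}: Y {2,3,5,6,8,9}->{2,3,5}
Constraint 2 (X != W) on D(X)={3,4,6} D(W)={2,3,4,8}: no change
So after constraint 2: D(Y) = {2,3,5}

Answer: {2,3,5}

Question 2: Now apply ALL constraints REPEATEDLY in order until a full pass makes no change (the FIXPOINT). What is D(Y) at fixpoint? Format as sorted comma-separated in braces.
Answer: {2,3,5}

Derivation:
pass 0 (initial): D(Y)={2,3,5,6,8,9}
pass 1: Y {2,3,5,6,8,9}->{2,3,5}
pass 2: no change
Fixpoint after 2 passes: D(Y) = {2,3,5}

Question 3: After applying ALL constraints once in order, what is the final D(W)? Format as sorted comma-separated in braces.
Constraint 1 (Y < X) on D(Y)={2,3,5,6,8,9} D(X)={3,4,6}: Y {2,3,5,6,8,9}->{2,3,5}
Constraint 2 (X != W) on D(X)={3,4,6} D(W)={2,3,4,8}: no change
Constraint 3 (Y != W) on D(Y)={2,3,5} D(W)={2,3,4,8}: no change
So after all 3 constraints: D(W) = {2,3,4,8}

Answer: {2,3,4,8}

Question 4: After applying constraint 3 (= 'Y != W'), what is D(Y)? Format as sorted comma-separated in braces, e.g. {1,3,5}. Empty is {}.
Answer: {2,3,5}

Derivation:
Constraint 1 (Y < X) on D(Y)={2,3,5,6,8,9} D(X)={3,4,6}: Y {2,3,5,6,8,9}->{2,3,5}
Constraint 2 (X != W) on D(X)={3,4,6} D(W)={2,3,4,8}: no change
Constraint 3 (Y != W) on D(Y)={2,3,5} D(W)={2,3,4,8}: no change
So after constraint 3: D(Y) = {2,3,5}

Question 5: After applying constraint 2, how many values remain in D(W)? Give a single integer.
Constraint 1 (Y < X) on D(Y)={2,3,5,6,8,9} D(X)={3,4,6}: Y {2,3,5,6,8,9}->{2,3,5}
Constraint 2 (X != W) on D(X)={3,4,6} D(W)={2,3,4,8}: no change
So after constraint 2: D(W)={2,3,4,8}, size = 4

Answer: 4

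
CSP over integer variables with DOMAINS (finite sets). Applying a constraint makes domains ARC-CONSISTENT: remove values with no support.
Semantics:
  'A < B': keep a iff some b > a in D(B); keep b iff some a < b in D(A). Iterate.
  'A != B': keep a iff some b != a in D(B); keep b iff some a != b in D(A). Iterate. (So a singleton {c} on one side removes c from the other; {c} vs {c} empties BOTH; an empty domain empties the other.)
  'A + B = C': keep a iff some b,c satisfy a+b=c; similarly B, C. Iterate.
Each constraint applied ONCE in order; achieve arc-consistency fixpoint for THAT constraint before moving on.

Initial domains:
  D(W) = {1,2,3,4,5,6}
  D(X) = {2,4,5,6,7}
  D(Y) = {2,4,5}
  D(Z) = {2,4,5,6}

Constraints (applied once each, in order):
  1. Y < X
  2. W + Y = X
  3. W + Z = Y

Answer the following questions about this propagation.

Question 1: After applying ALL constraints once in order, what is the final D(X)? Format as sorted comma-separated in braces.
Constraint 1 (Y < X) on D(Y)={2,4,5} D(X)={2,4,5,6,7}: X {2,4,5,6,7}->{4,5,6,7}
Constraint 2 (W + Y = X) on D(W)={1,2,3,4,5,6} D(Y)={2,4,5} D(X)={4,5,6,7}: W {1,2,3,4,5,6}->{1,2,3,4,5}
Constraint 3 (W + Z = Y) on D(W)={1,2,3,4,5} D(Z)={2,4,5,6} D(Y)={2,4,5}: W {1,2,3,4,5}->{1,2,3}; Z {2,4,5,6}->{2,4}; Y {2,4,5}->{4,5}
So after all 3 constraints: D(X) = {4,5,6,7}

Answer: {4,5,6,7}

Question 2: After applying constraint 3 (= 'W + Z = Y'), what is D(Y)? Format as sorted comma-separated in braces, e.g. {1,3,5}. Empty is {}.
Constraint 1 (Y < X) on D(Y)={2,4,5} D(X)={2,4,5,6,7}: X {2,4,5,6,7}->{4,5,6,7}
Constraint 2 (W + Y = X) on D(W)={1,2,3,4,5,6} D(Y)={2,4,5} D(X)={4,5,6,7}: W {1,2,3,4,5,6}->{1,2,3,4,5}
Constraint 3 (W + Z = Y) on D(W)={1,2,3,4,5} D(Z)={2,4,5,6} D(Y)={2,4,5}: W {1,2,3,4,5}->{1,2,3}; Z {2,4,5,6}->{2,4}; Y {2,4,5}->{4,5}
So after constraint 3: D(Y) = {4,5}

Answer: {4,5}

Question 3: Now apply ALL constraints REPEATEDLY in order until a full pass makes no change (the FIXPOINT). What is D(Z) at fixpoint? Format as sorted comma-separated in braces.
Answer: {2,4}

Derivation:
pass 0 (initial): D(Z)={2,4,5,6}
pass 1: W {1,2,3,4,5,6}->{1,2,3}; X {2,4,5,6,7}->{4,5,6,7}; Y {2,4,5}->{4,5}; Z {2,4,5,6}->{2,4}
pass 2: X {4,5,6,7}->{5,6,7}
pass 3: no change
Fixpoint after 3 passes: D(Z) = {2,4}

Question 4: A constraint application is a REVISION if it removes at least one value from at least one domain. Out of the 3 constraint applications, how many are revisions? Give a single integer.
Answer: 3

Derivation:
Constraint 1 (Y < X) on D(Y)={2,4,5} D(X)={2,4,5,6,7}: X {2,4,5,6,7}->{4,5,6,7} => REVISION
Constraint 2 (W + Y = X) on D(W)={1,2,3,4,5,6} D(Y)={2,4,5} D(X)={4,5,6,7}: W {1,2,3,4,5,6}->{1,2,3,4,5} => REVISION
Constraint 3 (W + Z = Y) on D(W)={1,2,3,4,5} D(Z)={2,4,5,6} D(Y)={2,4,5}: W {1,2,3,4,5}->{1,2,3}; Z {2,4,5,6}->{2,4}; Y {2,4,5}->{4,5} => REVISION
Total revisions = 3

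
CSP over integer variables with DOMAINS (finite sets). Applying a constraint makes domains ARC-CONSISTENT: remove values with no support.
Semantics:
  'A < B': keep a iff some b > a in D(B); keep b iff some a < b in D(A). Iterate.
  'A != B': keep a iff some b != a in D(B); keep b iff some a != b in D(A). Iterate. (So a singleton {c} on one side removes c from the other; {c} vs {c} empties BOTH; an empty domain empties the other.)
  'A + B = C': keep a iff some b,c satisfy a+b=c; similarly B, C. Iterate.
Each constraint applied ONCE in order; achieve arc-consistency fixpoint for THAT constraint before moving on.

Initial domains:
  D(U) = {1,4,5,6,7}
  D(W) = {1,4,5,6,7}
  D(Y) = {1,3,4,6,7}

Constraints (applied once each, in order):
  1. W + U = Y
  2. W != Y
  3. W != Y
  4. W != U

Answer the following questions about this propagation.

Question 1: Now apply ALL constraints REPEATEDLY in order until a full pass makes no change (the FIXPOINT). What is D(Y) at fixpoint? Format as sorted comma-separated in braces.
pass 0 (initial): D(Y)={1,3,4,6,7}
pass 1: U {1,4,5,6,7}->{1,5,6}; W {1,4,5,6,7}->{1,5,6}; Y {1,3,4,6,7}->{6,7}
pass 2: no change
Fixpoint after 2 passes: D(Y) = {6,7}

Answer: {6,7}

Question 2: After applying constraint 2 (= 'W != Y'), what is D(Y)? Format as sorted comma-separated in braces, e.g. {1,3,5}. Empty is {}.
Constraint 1 (W + U = Y) on D(W)={1,4,5,6,7} D(U)={1,4,5,6,7} D(Y)={1,3,4,6,7}: W {1,4,5,6,7}->{1,5,6}; U {1,4,5,6,7}->{1,5,6}; Y {1,3,4,6,7}->{6,7}
Constraint 2 (W != Y) on D(W)={1,5,6} D(Y)={6,7}: no change
So after constraint 2: D(Y) = {6,7}

Answer: {6,7}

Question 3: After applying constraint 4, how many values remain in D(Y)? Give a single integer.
Answer: 2

Derivation:
Constraint 1 (W + U = Y) on D(W)={1,4,5,6,7} D(U)={1,4,5,6,7} D(Y)={1,3,4,6,7}: W {1,4,5,6,7}->{1,5,6}; U {1,4,5,6,7}->{1,5,6}; Y {1,3,4,6,7}->{6,7}
Constraint 2 (W != Y) on D(W)={1,5,6} D(Y)={6,7}: no change
Constraint 3 (W != Y) on D(W)={1,5,6} D(Y)={6,7}: no change
Constraint 4 (W != U) on D(W)={1,5,6} D(U)={1,5,6}: no change
So after constraint 4: D(Y)={6,7}, size = 2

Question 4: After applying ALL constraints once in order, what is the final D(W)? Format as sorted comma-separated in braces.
Constraint 1 (W + U = Y) on D(W)={1,4,5,6,7} D(U)={1,4,5,6,7} D(Y)={1,3,4,6,7}: W {1,4,5,6,7}->{1,5,6}; U {1,4,5,6,7}->{1,5,6}; Y {1,3,4,6,7}->{6,7}
Constraint 2 (W != Y) on D(W)={1,5,6} D(Y)={6,7}: no change
Constraint 3 (W != Y) on D(W)={1,5,6} D(Y)={6,7}: no change
Constraint 4 (W != U) on D(W)={1,5,6} D(U)={1,5,6}: no change
So after all 4 constraints: D(W) = {1,5,6}

Answer: {1,5,6}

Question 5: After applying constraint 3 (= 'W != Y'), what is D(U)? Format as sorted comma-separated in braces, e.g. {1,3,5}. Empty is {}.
Answer: {1,5,6}

Derivation:
Constraint 1 (W + U = Y) on D(W)={1,4,5,6,7} D(U)={1,4,5,6,7} D(Y)={1,3,4,6,7}: W {1,4,5,6,7}->{1,5,6}; U {1,4,5,6,7}->{1,5,6}; Y {1,3,4,6,7}->{6,7}
Constraint 2 (W != Y) on D(W)={1,5,6} D(Y)={6,7}: no change
Constraint 3 (W != Y) on D(W)={1,5,6} D(Y)={6,7}: no change
So after constraint 3: D(U) = {1,5,6}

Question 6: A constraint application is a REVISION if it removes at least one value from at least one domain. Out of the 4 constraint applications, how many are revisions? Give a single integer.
Constraint 1 (W + U = Y) on D(W)={1,4,5,6,7} D(U)={1,4,5,6,7} D(Y)={1,3,4,6,7}: W {1,4,5,6,7}->{1,5,6}; U {1,4,5,6,7}->{1,5,6}; Y {1,3,4,6,7}->{6,7} => REVISION
Constraint 2 (W != Y) on D(W)={1,5,6} D(Y)={6,7}: no change => not a revision
Constraint 3 (W != Y) on D(W)={1,5,6} D(Y)={6,7}: no change => not a revision
Constraint 4 (W != U) on D(W)={1,5,6} D(U)={1,5,6}: no change => not a revision
Total revisions = 1

Answer: 1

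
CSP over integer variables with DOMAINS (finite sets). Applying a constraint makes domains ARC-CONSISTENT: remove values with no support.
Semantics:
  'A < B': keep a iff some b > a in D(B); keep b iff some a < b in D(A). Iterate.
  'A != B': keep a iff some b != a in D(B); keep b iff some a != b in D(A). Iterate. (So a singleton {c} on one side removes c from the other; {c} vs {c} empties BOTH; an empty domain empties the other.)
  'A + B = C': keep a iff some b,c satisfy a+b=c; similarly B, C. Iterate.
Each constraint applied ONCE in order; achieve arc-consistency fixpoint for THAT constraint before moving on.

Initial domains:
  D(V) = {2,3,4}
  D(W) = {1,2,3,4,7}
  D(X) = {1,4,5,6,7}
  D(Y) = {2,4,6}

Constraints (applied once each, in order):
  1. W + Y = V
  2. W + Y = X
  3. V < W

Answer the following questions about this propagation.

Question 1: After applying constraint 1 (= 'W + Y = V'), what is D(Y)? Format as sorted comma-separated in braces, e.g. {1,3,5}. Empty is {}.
Constraint 1 (W + Y = V) on D(W)={1,2,3,4,7} D(Y)={2,4,6} D(V)={2,3,4}: W {1,2,3,4,7}->{1,2}; Y {2,4,6}->{2}; V {2,3,4}->{3,4}
So after constraint 1: D(Y) = {2}

Answer: {2}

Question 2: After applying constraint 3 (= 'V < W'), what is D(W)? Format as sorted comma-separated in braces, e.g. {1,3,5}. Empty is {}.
Answer: {}

Derivation:
Constraint 1 (W + Y = V) on D(W)={1,2,3,4,7} D(Y)={2,4,6} D(V)={2,3,4}: W {1,2,3,4,7}->{1,2}; Y {2,4,6}->{2}; V {2,3,4}->{3,4}
Constraint 2 (W + Y = X) on D(W)={1,2} D(Y)={2} D(X)={1,4,5,6,7}: W {1,2}->{2}; X {1,4,5,6,7}->{4}
Constraint 3 (V < W) on D(V)={3,4} D(W)={2}: V {3,4}->{}; W {2}->{}
So after constraint 3: D(W) = {}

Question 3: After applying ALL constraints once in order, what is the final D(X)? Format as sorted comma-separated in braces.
Constraint 1 (W + Y = V) on D(W)={1,2,3,4,7} D(Y)={2,4,6} D(V)={2,3,4}: W {1,2,3,4,7}->{1,2}; Y {2,4,6}->{2}; V {2,3,4}->{3,4}
Constraint 2 (W + Y = X) on D(W)={1,2} D(Y)={2} D(X)={1,4,5,6,7}: W {1,2}->{2}; X {1,4,5,6,7}->{4}
Constraint 3 (V < W) on D(V)={3,4} D(W)={2}: V {3,4}->{}; W {2}->{}
So after all 3 constraints: D(X) = {4}

Answer: {4}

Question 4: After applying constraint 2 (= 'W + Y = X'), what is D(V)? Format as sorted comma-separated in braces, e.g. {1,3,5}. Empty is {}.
Constraint 1 (W + Y = V) on D(W)={1,2,3,4,7} D(Y)={2,4,6} D(V)={2,3,4}: W {1,2,3,4,7}->{1,2}; Y {2,4,6}->{2}; V {2,3,4}->{3,4}
Constraint 2 (W + Y = X) on D(W)={1,2} D(Y)={2} D(X)={1,4,5,6,7}: W {1,2}->{2}; X {1,4,5,6,7}->{4}
So after constraint 2: D(V) = {3,4}

Answer: {3,4}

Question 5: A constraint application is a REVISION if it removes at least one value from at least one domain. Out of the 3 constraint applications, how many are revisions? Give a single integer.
Constraint 1 (W + Y = V) on D(W)={1,2,3,4,7} D(Y)={2,4,6} D(V)={2,3,4}: W {1,2,3,4,7}->{1,2}; Y {2,4,6}->{2}; V {2,3,4}->{3,4} => REVISION
Constraint 2 (W + Y = X) on D(W)={1,2} D(Y)={2} D(X)={1,4,5,6,7}: W {1,2}->{2}; X {1,4,5,6,7}->{4} => REVISION
Constraint 3 (V < W) on D(V)={3,4} D(W)={2}: V {3,4}->{}; W {2}->{} => REVISION
Total revisions = 3

Answer: 3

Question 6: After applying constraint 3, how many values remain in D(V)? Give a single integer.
Constraint 1 (W + Y = V) on D(W)={1,2,3,4,7} D(Y)={2,4,6} D(V)={2,3,4}: W {1,2,3,4,7}->{1,2}; Y {2,4,6}->{2}; V {2,3,4}->{3,4}
Constraint 2 (W + Y = X) on D(W)={1,2} D(Y)={2} D(X)={1,4,5,6,7}: W {1,2}->{2}; X {1,4,5,6,7}->{4}
Constraint 3 (V < W) on D(V)={3,4} D(W)={2}: V {3,4}->{}; W {2}->{}
So after constraint 3: D(V)={}, size = 0

Answer: 0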